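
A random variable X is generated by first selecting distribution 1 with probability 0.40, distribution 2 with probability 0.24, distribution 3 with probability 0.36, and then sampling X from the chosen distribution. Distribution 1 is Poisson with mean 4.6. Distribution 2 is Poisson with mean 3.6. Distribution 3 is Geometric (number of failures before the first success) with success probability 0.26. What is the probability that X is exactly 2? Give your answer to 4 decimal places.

Conditional on each component, P(X = 2): 1: 0.106348; 2: 0.177058; 3: 0.142376.
By total probability, P(X = 2) = 0.4·0.106348 + 0.24·0.177058 + 0.36·0.142376 = 0.136289.

0.1363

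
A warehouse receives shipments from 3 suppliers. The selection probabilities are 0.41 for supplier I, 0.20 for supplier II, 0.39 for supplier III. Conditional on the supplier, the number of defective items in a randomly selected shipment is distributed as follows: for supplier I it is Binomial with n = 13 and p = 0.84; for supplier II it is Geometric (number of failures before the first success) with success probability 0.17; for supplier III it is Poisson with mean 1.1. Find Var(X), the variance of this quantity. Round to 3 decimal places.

Per component, I: μ=10.92, E[X²]=120.994; II: μ=4.88235, E[X²]=52.5571; III: μ=1.1, E[X²]=2.31.
E[X] = 0.41·10.92 + 0.2·4.88235 + 0.39·1.1 = 5.88267.
E[X²] = 0.41·120.994 + 0.2·52.5571 + 0.39·2.31 = 61.0197.
Var(X) = E[X²] − (E[X])² = 61.0197 − 34.6058 = 26.4139.

26.414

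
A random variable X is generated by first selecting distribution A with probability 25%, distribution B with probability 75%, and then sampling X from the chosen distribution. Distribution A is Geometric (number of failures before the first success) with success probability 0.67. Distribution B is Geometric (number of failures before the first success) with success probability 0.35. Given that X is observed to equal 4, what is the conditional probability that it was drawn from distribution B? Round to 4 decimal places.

Likelihoods P(X=4 | ·): A: 0.00794567; B: 0.0624772.
Posterior ∝ prior × likelihood. Numerator for B: 0.75·0.0624772 = 0.0468579.
Normalizing constant: 0.25·0.00794567 + 0.75·0.0624772 = 0.0488443.
P(B | observation) = 0.0468579 / 0.0488443 = 0.959332.

0.9593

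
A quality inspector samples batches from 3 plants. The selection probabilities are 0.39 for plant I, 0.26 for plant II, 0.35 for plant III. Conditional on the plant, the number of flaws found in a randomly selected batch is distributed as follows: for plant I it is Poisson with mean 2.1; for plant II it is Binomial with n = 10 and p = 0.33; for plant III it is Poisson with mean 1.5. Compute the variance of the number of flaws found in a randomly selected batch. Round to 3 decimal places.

Per component, I: μ=2.1, E[X²]=6.51; II: μ=3.3, E[X²]=13.101; III: μ=1.5, E[X²]=3.75.
E[X] = 0.39·2.1 + 0.26·3.3 + 0.35·1.5 = 2.202.
E[X²] = 0.39·6.51 + 0.26·13.101 + 0.35·3.75 = 7.25766.
Var(X) = E[X²] − (E[X])² = 7.25766 − 4.8488 = 2.40886.

2.409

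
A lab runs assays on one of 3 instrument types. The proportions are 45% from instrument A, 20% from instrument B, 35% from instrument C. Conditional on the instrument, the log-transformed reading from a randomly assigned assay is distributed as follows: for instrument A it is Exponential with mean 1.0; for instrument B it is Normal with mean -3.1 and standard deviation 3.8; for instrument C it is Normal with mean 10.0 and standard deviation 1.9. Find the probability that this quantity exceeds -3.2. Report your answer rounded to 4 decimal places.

0.9021

Conditional on each instrument, P(X > -3.2): A: 1; B: 0.510497; C: 1.
By total probability, P(X > -3.2) = 0.45·1 + 0.2·0.510497 + 0.35·1 = 0.902099.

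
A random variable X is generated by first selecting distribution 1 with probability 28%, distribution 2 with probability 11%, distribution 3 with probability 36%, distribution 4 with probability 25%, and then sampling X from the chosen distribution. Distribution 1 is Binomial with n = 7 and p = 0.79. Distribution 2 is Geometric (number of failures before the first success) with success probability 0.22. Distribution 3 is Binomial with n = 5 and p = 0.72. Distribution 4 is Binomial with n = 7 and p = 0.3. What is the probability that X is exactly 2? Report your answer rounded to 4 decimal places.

Conditional on each component, P(X = 2): 1: 0.00535266; 2: 0.133848; 3: 0.113799; 4: 0.317652.
By total probability, P(X = 2) = 0.28·0.00535266 + 0.11·0.133848 + 0.36·0.113799 + 0.25·0.317652 = 0.136603.

0.1366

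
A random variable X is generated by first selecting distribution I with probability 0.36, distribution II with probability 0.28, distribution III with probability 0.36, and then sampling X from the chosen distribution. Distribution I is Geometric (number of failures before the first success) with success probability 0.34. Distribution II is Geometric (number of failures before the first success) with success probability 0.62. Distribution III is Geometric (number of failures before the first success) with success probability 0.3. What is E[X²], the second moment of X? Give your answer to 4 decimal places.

8.5539

For each component E[X²] = Var + (mean)², giving I: 9.47751; II: 1.3642; III: 13.2222.
Overall E[X²] = 0.36·9.47751 + 0.28·1.3642 + 0.36·13.2222 = 8.55388.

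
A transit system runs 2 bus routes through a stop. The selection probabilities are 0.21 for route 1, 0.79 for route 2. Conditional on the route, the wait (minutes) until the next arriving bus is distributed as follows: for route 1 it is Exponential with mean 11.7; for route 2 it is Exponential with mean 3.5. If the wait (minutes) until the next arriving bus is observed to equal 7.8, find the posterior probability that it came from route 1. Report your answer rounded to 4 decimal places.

Likelihoods f(7.8 | ·): 1: 0.0438818; 2: 0.0307663.
Posterior ∝ prior × likelihood. Numerator for 1: 0.21·0.0438818 = 0.00921518.
Normalizing constant: 0.21·0.0438818 + 0.79·0.0307663 = 0.0335206.
P(1 | observation) = 0.00921518 / 0.0335206 = 0.274911.

0.2749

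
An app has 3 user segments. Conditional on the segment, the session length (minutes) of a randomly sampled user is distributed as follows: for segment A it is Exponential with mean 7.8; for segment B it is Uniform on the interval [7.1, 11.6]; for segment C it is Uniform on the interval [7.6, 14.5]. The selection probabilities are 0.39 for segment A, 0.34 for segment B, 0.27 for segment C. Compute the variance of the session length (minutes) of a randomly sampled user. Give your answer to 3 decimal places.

Per component, A: μ=7.8, E[X²]=121.68; B: μ=9.35, E[X²]=89.11; C: μ=11.05, E[X²]=126.07.
E[X] = 0.39·7.8 + 0.34·9.35 + 0.27·11.05 = 9.2045.
E[X²] = 0.39·121.68 + 0.34·89.11 + 0.27·126.07 = 111.792.
Var(X) = E[X²] − (E[X])² = 111.792 − 84.7228 = 27.0687.

27.069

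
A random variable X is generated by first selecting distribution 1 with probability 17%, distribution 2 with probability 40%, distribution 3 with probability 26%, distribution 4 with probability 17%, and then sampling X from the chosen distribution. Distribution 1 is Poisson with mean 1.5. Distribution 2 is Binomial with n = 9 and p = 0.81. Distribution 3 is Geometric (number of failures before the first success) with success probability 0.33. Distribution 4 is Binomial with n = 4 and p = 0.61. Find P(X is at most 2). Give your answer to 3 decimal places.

0.406

Conditional on each component, P(X ≤ 2): 1: 0.808847; 2: 0.000223833; 3: 0.699237; 4: 0.507451.
By total probability, P(X ≤ 2) = 0.17·0.808847 + 0.4·0.000223833 + 0.26·0.699237 + 0.17·0.507451 = 0.405662.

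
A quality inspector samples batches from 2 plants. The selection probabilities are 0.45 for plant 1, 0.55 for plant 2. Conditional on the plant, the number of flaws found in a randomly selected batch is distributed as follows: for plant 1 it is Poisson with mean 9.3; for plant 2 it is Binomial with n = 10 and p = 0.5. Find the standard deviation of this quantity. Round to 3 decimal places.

Per component, 1: μ=9.3, E[X²]=95.79; 2: μ=5, E[X²]=27.5.
E[X] = 0.45·9.3 + 0.55·5 = 6.935.
E[X²] = 0.45·95.79 + 0.55·27.5 = 58.2305.
Var(X) = E[X²] − (E[X])² = 58.2305 − 48.0942 = 10.1363.
SD(X) = √10.1363 = 3.18375.

3.184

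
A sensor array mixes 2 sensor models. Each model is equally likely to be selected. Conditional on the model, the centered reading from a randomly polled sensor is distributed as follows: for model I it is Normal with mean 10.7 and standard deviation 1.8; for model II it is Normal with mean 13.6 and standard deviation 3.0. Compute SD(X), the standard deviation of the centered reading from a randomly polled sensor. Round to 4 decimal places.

Per component, I: μ=10.7, E[X²]=117.73; II: μ=13.6, E[X²]=193.96.
E[X] = 0.5·10.7 + 0.5·13.6 = 12.15.
E[X²] = 0.5·117.73 + 0.5·193.96 = 155.845.
Var(X) = E[X²] − (E[X])² = 155.845 − 147.622 = 8.2225.
SD(X) = √8.2225 = 2.86749.

2.8675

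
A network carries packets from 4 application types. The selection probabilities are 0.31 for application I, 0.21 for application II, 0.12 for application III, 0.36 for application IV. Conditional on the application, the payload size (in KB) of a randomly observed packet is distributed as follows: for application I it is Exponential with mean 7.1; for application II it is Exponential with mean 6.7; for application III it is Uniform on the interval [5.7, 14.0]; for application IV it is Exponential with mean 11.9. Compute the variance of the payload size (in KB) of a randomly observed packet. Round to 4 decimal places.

82.0613

Per component, I: μ=7.1, E[X²]=100.82; II: μ=6.7, E[X²]=89.78; III: μ=9.85, E[X²]=102.763; IV: μ=11.9, E[X²]=283.22.
E[X] = 0.31·7.1 + 0.21·6.7 + 0.12·9.85 + 0.36·11.9 = 9.074.
E[X²] = 0.31·100.82 + 0.21·89.78 + 0.12·102.763 + 0.36·283.22 = 164.399.
Var(X) = E[X²] − (E[X])² = 164.399 − 82.3375 = 82.0613.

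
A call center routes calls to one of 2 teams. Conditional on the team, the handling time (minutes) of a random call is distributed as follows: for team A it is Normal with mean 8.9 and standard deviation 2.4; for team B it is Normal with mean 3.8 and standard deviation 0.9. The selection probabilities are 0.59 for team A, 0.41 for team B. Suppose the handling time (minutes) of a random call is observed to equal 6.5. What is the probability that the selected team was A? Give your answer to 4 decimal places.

Likelihoods f(6.5 | ·): A: 0.100821; B: 0.00492428.
Posterior ∝ prior × likelihood. Numerator for A: 0.59·0.100821 = 0.0594845.
Normalizing constant: 0.59·0.100821 + 0.41·0.00492428 = 0.0615034.
P(A | observation) = 0.0594845 / 0.0615034 = 0.967173.

0.9672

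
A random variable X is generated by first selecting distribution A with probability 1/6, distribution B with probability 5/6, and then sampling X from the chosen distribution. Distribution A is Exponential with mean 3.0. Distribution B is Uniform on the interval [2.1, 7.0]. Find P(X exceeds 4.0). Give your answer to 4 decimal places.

Conditional on each component, P(X > 4.0): A: 0.263597; B: 0.612245.
By total probability, P(X > 4.0) = 0.166667·0.263597 + 0.833333·0.612245 = 0.554137.

0.5541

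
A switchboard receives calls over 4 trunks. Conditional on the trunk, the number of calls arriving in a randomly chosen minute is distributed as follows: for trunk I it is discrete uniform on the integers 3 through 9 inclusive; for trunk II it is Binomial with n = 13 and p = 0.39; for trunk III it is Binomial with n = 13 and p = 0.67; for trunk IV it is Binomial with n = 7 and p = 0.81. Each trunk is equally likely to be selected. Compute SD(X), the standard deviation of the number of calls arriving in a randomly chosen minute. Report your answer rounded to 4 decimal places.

2.1701

Per component, I: μ=6, E[X²]=40; II: μ=5.07, E[X²]=28.7976; III: μ=8.71, E[X²]=78.7384; IV: μ=5.67, E[X²]=33.2262.
E[X] = 0.25·6 + 0.25·5.07 + 0.25·8.71 + 0.25·5.67 = 6.3625.
E[X²] = 0.25·40 + 0.25·28.7976 + 0.25·78.7384 + 0.25·33.2262 = 45.1906.
Var(X) = E[X²] − (E[X])² = 45.1906 − 40.4814 = 4.70914.
SD(X) = √4.70914 = 2.17006.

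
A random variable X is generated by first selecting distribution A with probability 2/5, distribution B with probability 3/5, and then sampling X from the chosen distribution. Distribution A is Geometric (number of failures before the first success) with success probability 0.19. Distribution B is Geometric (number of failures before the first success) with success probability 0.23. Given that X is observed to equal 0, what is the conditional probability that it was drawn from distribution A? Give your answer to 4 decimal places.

Likelihoods P(X=0 | ·): A: 0.19; B: 0.23.
Posterior ∝ prior × likelihood. Numerator for A: 0.4·0.19 = 0.076.
Normalizing constant: 0.4·0.19 + 0.6·0.23 = 0.214.
P(A | observation) = 0.076 / 0.214 = 0.35514.

0.3551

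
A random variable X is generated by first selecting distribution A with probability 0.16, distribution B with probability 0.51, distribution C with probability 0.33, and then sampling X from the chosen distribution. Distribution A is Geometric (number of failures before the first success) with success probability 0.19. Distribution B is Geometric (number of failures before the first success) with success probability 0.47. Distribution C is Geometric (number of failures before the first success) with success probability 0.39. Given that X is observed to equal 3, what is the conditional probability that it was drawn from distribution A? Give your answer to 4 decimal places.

0.1993

Likelihoods P(X=3 | ·): A: 0.100974; B: 0.0699722; C: 0.0885226.
Posterior ∝ prior × likelihood. Numerator for A: 0.16·0.100974 = 0.0161558.
Normalizing constant: 0.16·0.100974 + 0.51·0.0699722 + 0.33·0.0885226 = 0.0810541.
P(A | observation) = 0.0161558 / 0.0810541 = 0.199321.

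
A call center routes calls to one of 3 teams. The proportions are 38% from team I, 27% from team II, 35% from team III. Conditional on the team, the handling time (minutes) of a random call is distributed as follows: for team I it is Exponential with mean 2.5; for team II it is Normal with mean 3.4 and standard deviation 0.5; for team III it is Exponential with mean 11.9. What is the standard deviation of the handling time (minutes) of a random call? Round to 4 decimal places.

8.4065

Per component, I: μ=2.5, E[X²]=12.5; II: μ=3.4, E[X²]=11.81; III: μ=11.9, E[X²]=283.22.
E[X] = 0.38·2.5 + 0.27·3.4 + 0.35·11.9 = 6.033.
E[X²] = 0.38·12.5 + 0.27·11.81 + 0.35·283.22 = 107.066.
Var(X) = E[X²] − (E[X])² = 107.066 − 36.3971 = 70.6686.
SD(X) = √70.6686 = 8.40646.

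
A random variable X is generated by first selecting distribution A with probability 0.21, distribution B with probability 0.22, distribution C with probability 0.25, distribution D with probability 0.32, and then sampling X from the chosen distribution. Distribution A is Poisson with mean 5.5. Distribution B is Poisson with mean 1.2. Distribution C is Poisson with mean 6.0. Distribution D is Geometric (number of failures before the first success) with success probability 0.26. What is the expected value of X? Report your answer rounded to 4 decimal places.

Component means — A: 5.5; B: 1.2; C: 6; D: 2.84615.
E[X] = 0.21·5.5 + 0.22·1.2 + 0.25·6 + 0.32·2.84615 = 3.82977.

3.8298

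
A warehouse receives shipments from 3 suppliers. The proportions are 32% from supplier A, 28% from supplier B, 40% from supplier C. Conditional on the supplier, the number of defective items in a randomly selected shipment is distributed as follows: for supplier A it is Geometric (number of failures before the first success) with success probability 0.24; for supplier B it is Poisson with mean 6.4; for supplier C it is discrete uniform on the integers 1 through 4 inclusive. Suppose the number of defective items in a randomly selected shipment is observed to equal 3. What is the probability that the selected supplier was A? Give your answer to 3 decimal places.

Likelihoods P(X=3 | ·): A: 0.105354; B: 0.0725945; C: 0.25.
Posterior ∝ prior × likelihood. Numerator for A: 0.32·0.105354 = 0.0337134.
Normalizing constant: 0.32·0.105354 + 0.28·0.0725945 + 0.4·0.25 = 0.15404.
P(A | observation) = 0.0337134 / 0.15404 = 0.218861.

0.219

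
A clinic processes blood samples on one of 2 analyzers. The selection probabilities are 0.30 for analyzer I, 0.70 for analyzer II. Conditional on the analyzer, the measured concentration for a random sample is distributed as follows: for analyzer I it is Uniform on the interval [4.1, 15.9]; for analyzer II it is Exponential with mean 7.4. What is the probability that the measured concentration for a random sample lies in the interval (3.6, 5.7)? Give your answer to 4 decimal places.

Conditional on each analyzer, P(3.6 < X < 5.7): I: 0.135593; II: 0.151895.
By total probability, P(3.6 < X < 5.7) = 0.3·0.135593 + 0.7·0.151895 = 0.147004.

0.1470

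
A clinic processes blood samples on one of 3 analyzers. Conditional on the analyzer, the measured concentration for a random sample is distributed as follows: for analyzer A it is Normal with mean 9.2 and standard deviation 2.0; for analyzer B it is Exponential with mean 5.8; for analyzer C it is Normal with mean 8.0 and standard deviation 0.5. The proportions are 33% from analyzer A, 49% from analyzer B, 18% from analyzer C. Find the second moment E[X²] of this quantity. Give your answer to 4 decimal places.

For each component E[X²] = Var + (mean)², giving A: 88.64; B: 67.28; C: 64.25.
Overall E[X²] = 0.33·88.64 + 0.49·67.28 + 0.18·64.25 = 73.7834.

73.7834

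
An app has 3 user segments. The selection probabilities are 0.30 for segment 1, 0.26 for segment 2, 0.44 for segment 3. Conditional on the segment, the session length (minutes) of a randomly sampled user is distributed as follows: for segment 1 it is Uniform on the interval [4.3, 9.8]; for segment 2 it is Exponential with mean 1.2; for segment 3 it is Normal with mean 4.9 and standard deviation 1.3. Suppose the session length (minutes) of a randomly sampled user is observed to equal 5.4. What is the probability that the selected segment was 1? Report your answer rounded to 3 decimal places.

Likelihoods f(5.4 | ·): 1: 0.181818; 2: 0.0092575; 3: 0.285.
Posterior ∝ prior × likelihood. Numerator for 1: 0.3·0.181818 = 0.0545455.
Normalizing constant: 0.3·0.181818 + 0.26·0.0092575 + 0.44·0.285 = 0.182352.
P(1 | observation) = 0.0545455 / 0.182352 = 0.299121.

0.299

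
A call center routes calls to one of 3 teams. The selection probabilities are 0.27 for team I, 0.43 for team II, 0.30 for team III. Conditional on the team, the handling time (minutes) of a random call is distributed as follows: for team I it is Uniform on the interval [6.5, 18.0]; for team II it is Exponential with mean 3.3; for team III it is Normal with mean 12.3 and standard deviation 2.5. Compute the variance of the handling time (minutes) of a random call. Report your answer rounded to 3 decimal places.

29.282

Per component, I: μ=12.25, E[X²]=161.083; II: μ=3.3, E[X²]=21.78; III: μ=12.3, E[X²]=157.54.
E[X] = 0.27·12.25 + 0.43·3.3 + 0.3·12.3 = 8.4165.
E[X²] = 0.27·161.083 + 0.43·21.78 + 0.3·157.54 = 100.12.
Var(X) = E[X²] − (E[X])² = 100.12 − 70.8375 = 29.2824.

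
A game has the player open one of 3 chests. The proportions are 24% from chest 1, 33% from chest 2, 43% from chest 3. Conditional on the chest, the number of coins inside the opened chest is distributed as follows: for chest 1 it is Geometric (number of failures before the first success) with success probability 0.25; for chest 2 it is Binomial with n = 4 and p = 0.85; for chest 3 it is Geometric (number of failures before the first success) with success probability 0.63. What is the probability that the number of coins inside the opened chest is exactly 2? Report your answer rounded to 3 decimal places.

Conditional on each chest, P(X = 2): 1: 0.140625; 2: 0.0975375; 3: 0.086247.
By total probability, P(X = 2) = 0.24·0.140625 + 0.33·0.0975375 + 0.43·0.086247 = 0.103024.

0.103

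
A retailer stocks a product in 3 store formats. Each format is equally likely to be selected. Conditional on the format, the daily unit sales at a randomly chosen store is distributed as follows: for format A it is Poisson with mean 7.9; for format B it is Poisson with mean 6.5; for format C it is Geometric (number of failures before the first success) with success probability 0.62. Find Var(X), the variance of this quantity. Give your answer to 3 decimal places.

Per component, A: μ=7.9, E[X²]=70.31; B: μ=6.5, E[X²]=48.75; C: μ=0.612903, E[X²]=1.3642.
E[X] = 0.333333·7.9 + 0.333333·6.5 + 0.333333·0.612903 = 5.0043.
E[X²] = 0.333333·70.31 + 0.333333·48.75 + 0.333333·1.3642 = 40.1414.
Var(X) = E[X²] − (E[X])² = 40.1414 − 25.043 = 15.0984.

15.098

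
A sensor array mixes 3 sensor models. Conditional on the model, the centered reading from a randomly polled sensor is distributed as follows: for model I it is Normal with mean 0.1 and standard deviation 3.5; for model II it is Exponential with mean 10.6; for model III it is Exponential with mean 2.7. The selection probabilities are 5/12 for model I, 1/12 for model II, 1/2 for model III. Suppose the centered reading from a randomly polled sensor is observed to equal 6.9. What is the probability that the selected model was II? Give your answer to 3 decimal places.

Likelihoods f(6.9 | ·): I: 0.0172654; II: 0.0492032; III: 0.0287589.
Posterior ∝ prior × likelihood. Numerator for II: 0.0833333·0.0492032 = 0.00410026.
Normalizing constant: 0.416667·0.0172654 + 0.0833333·0.0492032 + 0.5·0.0287589 = 0.0256737.
P(II | observation) = 0.00410026 / 0.0256737 = 0.159707.

0.160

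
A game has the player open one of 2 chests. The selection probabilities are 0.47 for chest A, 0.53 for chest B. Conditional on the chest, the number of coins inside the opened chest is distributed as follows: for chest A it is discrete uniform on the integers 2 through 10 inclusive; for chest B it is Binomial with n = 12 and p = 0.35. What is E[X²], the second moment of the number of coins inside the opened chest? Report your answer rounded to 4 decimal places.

30.8494

For each component E[X²] = Var + (mean)², giving A: 42.6667; B: 20.37.
Overall E[X²] = 0.47·42.6667 + 0.53·20.37 = 30.8494.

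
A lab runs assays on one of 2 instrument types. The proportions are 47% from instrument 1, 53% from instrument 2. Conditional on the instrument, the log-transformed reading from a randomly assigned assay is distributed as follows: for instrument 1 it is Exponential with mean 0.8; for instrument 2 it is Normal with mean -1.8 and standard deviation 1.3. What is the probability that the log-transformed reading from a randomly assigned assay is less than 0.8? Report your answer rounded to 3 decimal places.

0.815

Conditional on each instrument, P(X < 0.8): 1: 0.632121; 2: 0.97725.
By total probability, P(X < 0.8) = 0.47·0.632121 + 0.53·0.97725 = 0.815039.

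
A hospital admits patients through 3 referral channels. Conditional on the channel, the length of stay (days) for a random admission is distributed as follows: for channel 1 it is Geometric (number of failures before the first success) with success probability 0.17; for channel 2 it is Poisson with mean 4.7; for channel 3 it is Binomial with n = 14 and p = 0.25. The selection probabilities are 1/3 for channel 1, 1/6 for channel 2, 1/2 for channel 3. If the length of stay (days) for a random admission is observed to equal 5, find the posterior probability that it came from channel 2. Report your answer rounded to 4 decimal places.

Likelihoods P(X=5 | ·): 1: 0.0669637; 2: 0.17383; 3: 0.146796.
Posterior ∝ prior × likelihood. Numerator for 2: 0.166667·0.17383 = 0.0289716.
Normalizing constant: 0.333333·0.0669637 + 0.166667·0.17383 + 0.5·0.146796 = 0.124691.
P(2 | observation) = 0.0289716 / 0.124691 = 0.232347.

0.2323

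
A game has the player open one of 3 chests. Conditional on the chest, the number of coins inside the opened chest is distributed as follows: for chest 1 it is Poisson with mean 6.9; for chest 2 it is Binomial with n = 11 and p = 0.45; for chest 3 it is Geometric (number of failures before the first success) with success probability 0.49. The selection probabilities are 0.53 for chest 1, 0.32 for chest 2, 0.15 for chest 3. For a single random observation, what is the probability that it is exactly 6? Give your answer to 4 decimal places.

Conditional on each chest, P(X = 6): 1: 0.151053; 2: 0.193077; 3: 0.00862218.
By total probability, P(X = 6) = 0.53·0.151053 + 0.32·0.193077 + 0.15·0.00862218 = 0.143136.

0.1431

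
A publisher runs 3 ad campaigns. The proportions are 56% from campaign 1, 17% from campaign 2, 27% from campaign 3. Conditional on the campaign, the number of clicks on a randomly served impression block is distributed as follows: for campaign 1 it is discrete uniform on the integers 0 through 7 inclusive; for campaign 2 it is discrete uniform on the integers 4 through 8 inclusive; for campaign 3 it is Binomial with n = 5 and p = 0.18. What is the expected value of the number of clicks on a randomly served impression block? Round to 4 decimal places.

Component means — 1: 3.5; 2: 6; 3: 0.9.
E[X] = 0.56·3.5 + 0.17·6 + 0.27·0.9 = 3.223.

3.2230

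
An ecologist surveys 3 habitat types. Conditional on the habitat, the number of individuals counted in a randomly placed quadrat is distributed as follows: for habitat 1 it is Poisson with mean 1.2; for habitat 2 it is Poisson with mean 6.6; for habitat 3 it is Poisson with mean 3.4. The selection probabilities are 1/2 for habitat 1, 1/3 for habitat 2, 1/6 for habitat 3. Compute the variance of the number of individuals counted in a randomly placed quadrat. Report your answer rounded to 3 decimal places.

Per component, 1: μ=1.2, E[X²]=2.64; 2: μ=6.6, E[X²]=50.16; 3: μ=3.4, E[X²]=14.96.
E[X] = 0.5·1.2 + 0.333333·6.6 + 0.166667·3.4 = 3.36667.
E[X²] = 0.5·2.64 + 0.333333·50.16 + 0.166667·14.96 = 20.5333.
Var(X) = E[X²] − (E[X])² = 20.5333 − 11.3344 = 9.19889.

9.199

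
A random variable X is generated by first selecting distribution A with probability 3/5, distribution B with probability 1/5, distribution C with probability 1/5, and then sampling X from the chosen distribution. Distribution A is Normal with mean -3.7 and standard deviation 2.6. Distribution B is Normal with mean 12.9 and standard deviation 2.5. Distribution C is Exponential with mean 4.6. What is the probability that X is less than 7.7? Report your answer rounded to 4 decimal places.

0.7662

Conditional on each component, P(X < 7.7): A: 0.999994; B: 0.0187628; C: 0.812488.
By total probability, P(X < 7.7) = 0.6·0.999994 + 0.2·0.0187628 + 0.2·0.812488 = 0.766247.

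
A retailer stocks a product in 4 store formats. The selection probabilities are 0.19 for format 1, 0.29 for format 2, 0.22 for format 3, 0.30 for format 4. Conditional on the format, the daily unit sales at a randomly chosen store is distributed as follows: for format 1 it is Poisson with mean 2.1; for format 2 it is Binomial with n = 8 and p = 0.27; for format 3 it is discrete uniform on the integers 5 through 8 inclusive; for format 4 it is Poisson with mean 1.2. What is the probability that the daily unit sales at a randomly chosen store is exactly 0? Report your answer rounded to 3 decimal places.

Conditional on each format, P(X = 0): 1: 0.122456; 2: 0.080646; 3: 0; 4: 0.301194.
By total probability, P(X = 0) = 0.19·0.122456 + 0.29·0.080646 + 0.22·0 + 0.3·0.301194 = 0.137012.

0.137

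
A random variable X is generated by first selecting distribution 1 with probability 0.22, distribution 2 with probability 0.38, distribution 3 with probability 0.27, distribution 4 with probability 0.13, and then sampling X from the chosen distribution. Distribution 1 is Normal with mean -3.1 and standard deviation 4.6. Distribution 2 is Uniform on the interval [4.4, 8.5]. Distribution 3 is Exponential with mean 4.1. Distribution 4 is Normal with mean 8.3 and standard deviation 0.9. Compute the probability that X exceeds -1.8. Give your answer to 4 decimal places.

Conditional on each component, P(X > -1.8): 1: 0.388738; 2: 1; 3: 1; 4: 1.
By total probability, P(X > -1.8) = 0.22·0.388738 + 0.38·1 + 0.27·1 + 0.13·1 = 0.865522.

0.8655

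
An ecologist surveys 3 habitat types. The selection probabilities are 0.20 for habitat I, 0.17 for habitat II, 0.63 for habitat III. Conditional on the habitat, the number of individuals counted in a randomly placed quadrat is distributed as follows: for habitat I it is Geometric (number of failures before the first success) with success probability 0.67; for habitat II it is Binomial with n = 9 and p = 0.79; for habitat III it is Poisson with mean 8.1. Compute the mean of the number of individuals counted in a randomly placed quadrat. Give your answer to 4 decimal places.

Component means — I: 0.492537; II: 7.11; III: 8.1.
E[X] = 0.2·0.492537 + 0.17·7.11 + 0.63·8.1 = 6.41021.

6.4102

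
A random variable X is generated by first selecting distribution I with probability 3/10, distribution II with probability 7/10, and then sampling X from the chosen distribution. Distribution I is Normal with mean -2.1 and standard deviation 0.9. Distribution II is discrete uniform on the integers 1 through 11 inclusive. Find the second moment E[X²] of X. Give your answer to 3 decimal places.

For each component E[X²] = Var + (mean)², giving I: 5.22; II: 46.
Overall E[X²] = 0.3·5.22 + 0.7·46 = 33.766.

33.766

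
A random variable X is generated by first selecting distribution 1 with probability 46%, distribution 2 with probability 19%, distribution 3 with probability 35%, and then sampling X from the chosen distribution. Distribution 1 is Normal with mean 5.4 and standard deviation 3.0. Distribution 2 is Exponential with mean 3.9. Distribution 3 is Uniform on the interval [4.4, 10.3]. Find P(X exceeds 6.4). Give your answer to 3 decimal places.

0.438

Conditional on each component, P(X > 6.4): 1: 0.369441; 2: 0.193781; 3: 0.661017.
By total probability, P(X > 6.4) = 0.46·0.369441 + 0.19·0.193781 + 0.35·0.661017 = 0.438117.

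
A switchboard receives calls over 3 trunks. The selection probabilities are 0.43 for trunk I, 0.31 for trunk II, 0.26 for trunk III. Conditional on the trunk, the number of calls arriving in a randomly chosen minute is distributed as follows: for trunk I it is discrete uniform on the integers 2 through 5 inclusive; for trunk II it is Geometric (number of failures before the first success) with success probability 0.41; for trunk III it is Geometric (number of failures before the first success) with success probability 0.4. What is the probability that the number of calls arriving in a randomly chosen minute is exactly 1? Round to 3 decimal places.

Conditional on each trunk, P(X = 1): I: 0; II: 0.2419; III: 0.24.
By total probability, P(X = 1) = 0.43·0 + 0.31·0.2419 + 0.26·0.24 = 0.137389.

0.137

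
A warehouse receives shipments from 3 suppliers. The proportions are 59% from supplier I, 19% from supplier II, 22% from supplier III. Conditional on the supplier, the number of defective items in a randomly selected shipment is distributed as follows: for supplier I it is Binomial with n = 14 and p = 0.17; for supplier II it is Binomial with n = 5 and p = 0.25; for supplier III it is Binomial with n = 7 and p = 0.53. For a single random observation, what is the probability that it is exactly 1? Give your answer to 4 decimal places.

0.2085

Conditional on each supplier, P(X = 1): I: 0.211151; II: 0.395508; III: 0.0399909.
By total probability, P(X = 1) = 0.59·0.211151 + 0.19·0.395508 + 0.22·0.0399909 = 0.208523.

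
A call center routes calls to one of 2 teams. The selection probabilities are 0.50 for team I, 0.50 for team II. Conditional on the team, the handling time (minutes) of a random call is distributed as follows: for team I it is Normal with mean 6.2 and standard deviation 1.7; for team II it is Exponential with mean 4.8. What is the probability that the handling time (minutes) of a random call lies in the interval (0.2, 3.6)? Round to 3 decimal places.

0.275

Conditional on each team, P(0.2 < X < 3.6): I: 0.062873; II: 0.486823.
By total probability, P(0.2 < X < 3.6) = 0.5·0.062873 + 0.5·0.486823 = 0.274848.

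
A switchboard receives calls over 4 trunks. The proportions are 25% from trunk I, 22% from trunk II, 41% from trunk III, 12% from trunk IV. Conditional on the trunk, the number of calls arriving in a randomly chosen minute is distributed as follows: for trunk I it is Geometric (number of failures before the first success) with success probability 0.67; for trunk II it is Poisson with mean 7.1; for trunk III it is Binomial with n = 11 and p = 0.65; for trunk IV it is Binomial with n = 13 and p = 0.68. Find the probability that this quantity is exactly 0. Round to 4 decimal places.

Conditional on each trunk, P(X = 0): I: 0.67; II: 0.000825105; III: 9.65492e-06; IV: 3.68935e-07.
By total probability, P(X = 0) = 0.25·0.67 + 0.22·0.000825105 + 0.41·9.65492e-06 + 0.12·3.68935e-07 = 0.167686.

0.1677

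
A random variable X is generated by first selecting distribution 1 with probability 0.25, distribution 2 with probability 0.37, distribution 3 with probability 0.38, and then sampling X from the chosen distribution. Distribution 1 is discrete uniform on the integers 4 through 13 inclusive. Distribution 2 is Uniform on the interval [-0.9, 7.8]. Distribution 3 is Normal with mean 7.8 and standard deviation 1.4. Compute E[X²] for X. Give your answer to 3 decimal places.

50.727

For each component E[X²] = Var + (mean)², giving 1: 80.5; 2: 18.21; 3: 62.8.
Overall E[X²] = 0.25·80.5 + 0.37·18.21 + 0.38·62.8 = 50.7267.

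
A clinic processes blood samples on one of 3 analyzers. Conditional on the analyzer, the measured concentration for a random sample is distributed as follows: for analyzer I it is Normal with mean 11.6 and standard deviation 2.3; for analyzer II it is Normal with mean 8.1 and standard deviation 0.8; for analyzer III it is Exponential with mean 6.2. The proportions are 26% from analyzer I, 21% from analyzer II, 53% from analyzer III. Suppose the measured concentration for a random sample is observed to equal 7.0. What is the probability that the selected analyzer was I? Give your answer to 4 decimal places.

Likelihoods f(7.0 | ·): I: 0.0234743; II: 0.193765; III: 0.0521526.
Posterior ∝ prior × likelihood. Numerator for I: 0.26·0.0234743 = 0.00610333.
Normalizing constant: 0.26·0.0234743 + 0.21·0.193765 + 0.53·0.0521526 = 0.0744349.
P(I | observation) = 0.00610333 / 0.0744349 = 0.0819955.

0.0820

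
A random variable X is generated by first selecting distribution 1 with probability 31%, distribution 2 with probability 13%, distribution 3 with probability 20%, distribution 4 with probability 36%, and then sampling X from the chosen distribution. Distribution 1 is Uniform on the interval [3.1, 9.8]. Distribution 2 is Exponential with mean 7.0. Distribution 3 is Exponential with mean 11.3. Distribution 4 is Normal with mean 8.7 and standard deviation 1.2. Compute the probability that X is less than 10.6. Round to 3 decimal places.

Conditional on each component, P(X < 10.6): 1: 1; 2: 0.780035; 3: 0.608611; 4: 0.943327.
By total probability, P(X < 10.6) = 0.31·1 + 0.13·0.780035 + 0.2·0.608611 + 0.36·0.943327 = 0.872725.

0.873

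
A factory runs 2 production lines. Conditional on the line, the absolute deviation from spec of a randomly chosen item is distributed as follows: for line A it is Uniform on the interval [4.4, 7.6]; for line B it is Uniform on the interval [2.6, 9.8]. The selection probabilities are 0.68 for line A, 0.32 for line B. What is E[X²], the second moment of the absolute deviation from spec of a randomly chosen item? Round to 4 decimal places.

For each component E[X²] = Var + (mean)², giving A: 36.8533; B: 42.76.
Overall E[X²] = 0.68·36.8533 + 0.32·42.76 = 38.7435.

38.7435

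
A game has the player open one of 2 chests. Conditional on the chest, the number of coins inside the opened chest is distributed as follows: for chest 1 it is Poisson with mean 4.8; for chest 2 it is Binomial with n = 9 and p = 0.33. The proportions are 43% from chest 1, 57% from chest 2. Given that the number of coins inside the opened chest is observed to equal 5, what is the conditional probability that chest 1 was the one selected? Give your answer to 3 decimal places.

Likelihoods P(X=5 | ·): 1: 0.174748; 2: 0.0993664.
Posterior ∝ prior × likelihood. Numerator for 1: 0.43·0.174748 = 0.0751415.
Normalizing constant: 0.43·0.174748 + 0.57·0.0993664 = 0.13178.
P(1 | observation) = 0.0751415 / 0.13178 = 0.570203.

0.570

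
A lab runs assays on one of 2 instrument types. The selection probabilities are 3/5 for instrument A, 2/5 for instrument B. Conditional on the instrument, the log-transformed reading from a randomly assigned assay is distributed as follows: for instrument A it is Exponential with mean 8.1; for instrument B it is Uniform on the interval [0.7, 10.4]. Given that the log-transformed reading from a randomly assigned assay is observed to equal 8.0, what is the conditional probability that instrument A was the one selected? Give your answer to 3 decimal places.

Likelihoods f(8.0 | ·): A: 0.0459814; B: 0.103093.
Posterior ∝ prior × likelihood. Numerator for A: 0.6·0.0459814 = 0.0275888.
Normalizing constant: 0.6·0.0459814 + 0.4·0.103093 = 0.068826.
P(A | observation) = 0.0275888 / 0.068826 = 0.400849.

0.401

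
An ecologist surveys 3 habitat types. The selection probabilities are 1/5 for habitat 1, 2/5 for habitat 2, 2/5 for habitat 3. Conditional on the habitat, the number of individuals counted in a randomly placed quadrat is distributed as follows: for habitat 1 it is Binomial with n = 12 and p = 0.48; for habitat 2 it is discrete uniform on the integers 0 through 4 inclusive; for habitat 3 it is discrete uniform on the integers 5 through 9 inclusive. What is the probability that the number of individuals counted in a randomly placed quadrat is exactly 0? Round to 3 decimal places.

Conditional on each habitat, P(X = 0): 1: 0.000390877; 2: 0.2; 3: 0.
By total probability, P(X = 0) = 0.2·0.000390877 + 0.4·0.2 + 0.4·0 = 0.0800782.

0.080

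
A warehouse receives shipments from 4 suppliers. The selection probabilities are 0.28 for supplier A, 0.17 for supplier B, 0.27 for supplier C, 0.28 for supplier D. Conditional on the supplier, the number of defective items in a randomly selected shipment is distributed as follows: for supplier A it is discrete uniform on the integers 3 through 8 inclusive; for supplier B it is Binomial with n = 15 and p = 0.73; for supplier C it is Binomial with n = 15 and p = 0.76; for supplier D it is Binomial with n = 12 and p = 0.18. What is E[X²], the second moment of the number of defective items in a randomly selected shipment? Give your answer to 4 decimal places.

67.8029

For each component E[X²] = Var + (mean)², giving A: 33.1667; B: 122.859; C: 132.696; D: 6.4368.
Overall E[X²] = 0.28·33.1667 + 0.17·122.859 + 0.27·132.696 + 0.28·6.4368 = 67.8029.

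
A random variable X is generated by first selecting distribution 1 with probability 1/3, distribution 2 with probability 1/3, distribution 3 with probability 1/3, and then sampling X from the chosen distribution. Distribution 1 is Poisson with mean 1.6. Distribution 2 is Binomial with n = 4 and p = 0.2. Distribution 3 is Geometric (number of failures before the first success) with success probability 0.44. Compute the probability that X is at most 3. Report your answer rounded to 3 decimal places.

0.940

Conditional on each component, P(X ≤ 3): 1: 0.921187; 2: 0.9984; 3: 0.901655.
By total probability, P(X ≤ 3) = 0.333333·0.921187 + 0.333333·0.9984 + 0.333333·0.901655 = 0.940414.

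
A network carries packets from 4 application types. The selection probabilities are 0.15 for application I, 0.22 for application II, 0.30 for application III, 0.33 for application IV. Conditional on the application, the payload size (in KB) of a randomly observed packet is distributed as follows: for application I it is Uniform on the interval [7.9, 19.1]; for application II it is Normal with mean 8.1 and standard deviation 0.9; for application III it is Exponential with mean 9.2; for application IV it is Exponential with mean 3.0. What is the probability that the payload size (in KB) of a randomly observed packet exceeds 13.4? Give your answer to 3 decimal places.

Conditional on each application, P(X > 13.4): I: 0.508929; II: 1.944e-09; III: 0.233045; IV: 0.0114855.
By total probability, P(X > 13.4) = 0.15·0.508929 + 0.22·1.944e-09 + 0.3·0.233045 + 0.33·0.0114855 = 0.150043.

0.150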